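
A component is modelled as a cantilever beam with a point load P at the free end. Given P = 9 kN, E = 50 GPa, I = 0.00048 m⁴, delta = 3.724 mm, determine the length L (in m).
Model: a cantilever beam with a point load P at the free end, so delta = (P·L^3) / (3·E·I).
Solve for L: L = ((3·delta·E·I) / P)^(1/3).
Convert to SI units:
  P = 9 kN = 9000 N
  E = 50 GPa = 5 × 10¹⁰ Pa
  delta = 3.724 mm = 0.003724 m
Substitute:
  L = ((3 × 0.003724 × (5 × 10¹⁰) × 0.00048) / 9000)^(1/3)
  L = 3.1 m
Final answer: L = 3.1 m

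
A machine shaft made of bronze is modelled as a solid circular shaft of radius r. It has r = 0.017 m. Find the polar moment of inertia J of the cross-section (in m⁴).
Model: a solid circular shaft of radius r, so J = (π·r^4) / 2.
Substitute:
  J = (π × 0.017^4) / 2
  J = 1.312 × 10⁻⁷ m⁴
Final answer: J = 1.312 × 10⁻⁷ m⁴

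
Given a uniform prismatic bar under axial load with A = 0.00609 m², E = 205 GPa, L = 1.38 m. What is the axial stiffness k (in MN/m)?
Model: a uniform prismatic bar under axial load, so k = (A·E) / L.
Convert to SI units:
  E = 205 GPa = 2.05 × 10¹¹ Pa
Substitute:
  k = (0.00609 × (2.05 × 10¹¹)) / 1.38
  k = 9.047 × 10⁸ N/m
Convert: k = 9.047 × 10⁸ N/m = 904.7 MN/m
Final answer: k = 904.7 MN/m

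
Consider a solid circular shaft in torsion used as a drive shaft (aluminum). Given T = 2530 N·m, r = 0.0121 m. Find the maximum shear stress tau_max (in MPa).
Model: a solid circular shaft in torsion, so tau_max = (2·T) / (π·r^3).
Substitute:
  tau_max = (2 × 2530) / (π × 0.0121^3)
  tau_max = 9.092 × 10⁸ Pa
Convert: tau_max = 9.092 × 10⁸ Pa = 909.2 MPa
Final answer: tau_max = 909.2 MPa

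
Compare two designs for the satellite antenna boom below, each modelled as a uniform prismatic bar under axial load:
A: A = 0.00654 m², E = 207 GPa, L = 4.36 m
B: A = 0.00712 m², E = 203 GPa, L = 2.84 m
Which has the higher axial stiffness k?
Model: a uniform prismatic bar under axial load, so k = (A·E) / L (SI units).
  A: k = (0.00654 × (2.07 × 10¹¹)) / 4.36 = 3.105 × 10⁸ N/m = 310.5 MN/m
  B: k = (0.00712 × (2.03 × 10¹¹)) / 2.84 = 5.089 × 10⁸ N/m = 508.9 MN/m
508.9 MN/m > 310.5 MN/m, so B is larger.
Final answer: B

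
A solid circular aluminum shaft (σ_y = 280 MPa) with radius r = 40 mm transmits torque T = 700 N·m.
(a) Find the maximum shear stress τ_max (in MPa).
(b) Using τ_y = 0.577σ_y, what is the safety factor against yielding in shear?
(a) For a solid circular shaft, τ_max = T·r/J with J = π·r^4/2, i.e. τ_max = 2·T / (π·r^3). Convert r = 40 mm = 0.04 m.
  τ_max = (2 × 700) / (π × 0.04^3) = 6.963 × 10⁶ Pa = 6.963 MPa
(b) τ_y = 0.577 × 280 = 161.56 MPa
  SF = τ_y/τ_max = 161.56 / 6.963 = 23.2
Final answer: (a) τ_max = 6.963 MPa, (b) SF = 23.2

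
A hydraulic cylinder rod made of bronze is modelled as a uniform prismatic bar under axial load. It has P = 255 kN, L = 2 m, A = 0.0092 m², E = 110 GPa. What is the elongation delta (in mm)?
Model: a uniform prismatic bar under axial load, so delta = (P·L) / (A·E).
Convert to SI units:
  P = 255 kN = 255000 N
  E = 110 GPa = 1.1 × 10¹¹ Pa
Substitute:
  delta = (255000 × 2) / (0.0092 × (1.1 × 10¹¹))
  delta = 0.000504 m
Convert: delta = 0.000504 m = 0.504 mm
Final answer: delta = 0.504 mm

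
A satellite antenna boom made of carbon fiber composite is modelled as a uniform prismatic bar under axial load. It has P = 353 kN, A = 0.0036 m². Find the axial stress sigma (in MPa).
Model: a uniform prismatic bar under axial load, so sigma = P / A.
Convert to SI units:
  P = 353 kN = 353000 N
Substitute:
  sigma = 353000 / 0.0036
  sigma = 9.806 × 10⁷ Pa
Convert: sigma = 9.806 × 10⁷ Pa = 98.06 MPa
Final answer: sigma = 98.06 MPa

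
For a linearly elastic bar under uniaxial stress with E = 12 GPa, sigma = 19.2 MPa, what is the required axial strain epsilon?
Model: a linearly elastic bar under uniaxial stress, so sigma = E·epsilon.
Solve for epsilon: epsilon = sigma / E.
Convert to SI units:
  E = 12 GPa = 1.2 × 10¹⁰ Pa
  sigma = 19.2 MPa = 1.92 × 10⁷ Pa
Substitute:
  epsilon = (1.92 × 10⁷) / (1.2 × 10¹⁰)
  epsilon = 0.0016
Final answer: epsilon = 0.0016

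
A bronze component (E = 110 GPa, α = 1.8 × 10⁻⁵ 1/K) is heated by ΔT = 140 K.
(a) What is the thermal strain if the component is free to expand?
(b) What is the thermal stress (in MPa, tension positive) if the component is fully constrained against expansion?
(a) Free thermal strain ε_th = α·ΔT = (1.8 × 10⁻⁵) × 140 = 0.00252
(b) Fully constrained, the expansion is suppressed, so σ = -E·α·ΔT. Convert E = 110 GPa = 1.1 × 10¹¹ Pa.
  σ = -(1.1 × 10¹¹) × (1.8 × 10⁻⁵) × 140 = -2.772 × 10⁸ Pa = -277.2 MPa (compressive)
Final answer: (a) ε_th = 0.00252, (b) σ = -277.2 MPa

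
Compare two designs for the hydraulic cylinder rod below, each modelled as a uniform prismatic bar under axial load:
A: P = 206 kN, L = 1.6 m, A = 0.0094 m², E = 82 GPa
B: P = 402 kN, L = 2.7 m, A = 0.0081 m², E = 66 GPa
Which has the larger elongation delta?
Model: a uniform prismatic bar under axial load, so delta = (P·L) / (A·E) (SI units).
  A: delta = (206000 × 1.6) / (0.0094 × (8.2 × 10¹⁰)) = 0.0004276 m = 0.4276 mm
  B: delta = (402000 × 2.7) / (0.0081 × (6.6 × 10¹⁰)) = 0.00203 m = 2.03 mm
2.03 mm > 0.4276 mm, so B is larger.
Final answer: B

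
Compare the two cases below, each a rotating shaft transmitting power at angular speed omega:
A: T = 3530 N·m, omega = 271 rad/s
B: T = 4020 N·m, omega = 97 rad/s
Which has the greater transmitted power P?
Model: a rotating shaft transmitting power at angular speed omega, so P = T·omega (SI units).
  A: P = 3530 × 271 = 956600 W = 956.6 kW
  B: P = 4020 × 97 = 389900 W = 389.9 kW
956.6 kW > 389.9 kW, so A is larger.
Final answer: A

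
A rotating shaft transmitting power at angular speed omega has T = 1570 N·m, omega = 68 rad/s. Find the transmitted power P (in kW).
Model: a rotating shaft transmitting power at angular speed omega, so P = T·omega.
Substitute:
  P = 1570 × 68
  P = 106800 W
Convert: P = 106800 W = 106.8 kW
Final answer: P = 106.8 kW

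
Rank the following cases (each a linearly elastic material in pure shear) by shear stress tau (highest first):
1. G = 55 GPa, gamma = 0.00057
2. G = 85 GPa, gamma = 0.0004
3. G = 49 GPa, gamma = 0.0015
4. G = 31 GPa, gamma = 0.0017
Model: a linearly elastic material in pure shear, so tau = G·gamma (SI units).
  Case 1: tau = (5.5 × 10¹⁰) × 0.00057 = 3.135 × 10⁷ Pa = 31.35 MPa
  Case 2: tau = (8.5 × 10¹⁰) × 0.0004 = 3.4 × 10⁷ Pa = 34 MPa
  Case 3: tau = (4.9 × 10¹⁰) × 0.0015 = 7.35 × 10⁷ Pa = 73.5 MPa
  Case 4: tau = (3.1 × 10¹⁰) × 0.0017 = 5.27 × 10⁷ Pa = 52.7 MPa
Ordering: 73.5 MPa (case 3) > 52.7 MPa (case 4) > 34 MPa (case 2) > 31.35 MPa (case 1)
Final answer: 3, 4, 2, 1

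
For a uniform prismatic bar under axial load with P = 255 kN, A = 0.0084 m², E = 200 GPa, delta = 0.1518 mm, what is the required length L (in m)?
Model: a uniform prismatic bar under axial load, so delta = (P·L) / (A·E).
Solve for L: L = (delta·A·E) / P.
Convert to SI units:
  P = 255 kN = 255000 N
  E = 200 GPa = 2 × 10¹¹ Pa
  delta = 0.1518 mm = 0.0001518 m
Substitute:
  L = (0.0001518 × 0.0084 × (2 × 10¹¹)) / 255000
  L = 1 m
Final answer: L = 1 m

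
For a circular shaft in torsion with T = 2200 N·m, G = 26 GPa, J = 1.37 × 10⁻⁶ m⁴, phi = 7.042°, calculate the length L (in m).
Model: a circular shaft in torsion, so phi = (T·L) / (G·J).
Solve for L: L = (phi·G·J) / T.
Convert to SI units:
  G = 26 GPa = 2.6 × 10¹⁰ Pa
  phi = 7.042° = 0.1229 rad
Substitute:
  L = (0.1229 × (2.6 × 10¹⁰) × (1.37 × 10⁻⁶)) / 2200
  L = 1.99 m
Final answer: L = 1.99 m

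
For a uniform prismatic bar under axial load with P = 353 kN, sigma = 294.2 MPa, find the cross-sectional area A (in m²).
Model: a uniform prismatic bar under axial load, so sigma = P / A.
Solve for A: A = P / sigma.
Convert to SI units:
  P = 353 kN = 353000 N
  sigma = 294.2 MPa = 2.942 × 10⁸ Pa
Substitute:
  A = 353000 / (2.942 × 10⁸)
  A = 0.0012 m²
Final answer: A = 0.0012 m²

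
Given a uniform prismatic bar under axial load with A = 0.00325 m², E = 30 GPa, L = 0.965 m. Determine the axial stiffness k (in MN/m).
Model: a uniform prismatic bar under axial load, so k = (A·E) / L.
Convert to SI units:
  E = 30 GPa = 3 × 10¹⁰ Pa
Substitute:
  k = (0.00325 × (3 × 10¹⁰)) / 0.965
  k = 1.01 × 10⁸ N/m
Convert: k = 1.01 × 10⁸ N/m = 101 MN/m
Final answer: k = 101 MN/m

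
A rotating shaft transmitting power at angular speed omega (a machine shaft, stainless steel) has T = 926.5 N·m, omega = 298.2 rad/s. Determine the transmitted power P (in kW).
Model: a rotating shaft transmitting power at angular speed omega, so P = T·omega.
Substitute:
  P = 926.5 × 298.2
  P = 276300 W
Convert: P = 276300 W = 276.3 kW
Final answer: P = 276.3 kW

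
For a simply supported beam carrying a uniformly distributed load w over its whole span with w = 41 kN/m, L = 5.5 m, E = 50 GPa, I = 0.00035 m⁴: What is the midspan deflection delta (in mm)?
Model: a simply supported beam carrying a uniformly distributed load w over its whole span, so delta = (5·w·L^4) / (384·E·I).
Convert to SI units:
  w = 41 kN/m = 41000 N/m
  E = 50 GPa = 5 × 10¹⁰ Pa
Substitute:
  delta = (5 × 41000 × 5.5^4) / (384 × (5 × 10¹⁰) × 0.00035)
  delta = 0.02791 m
Convert: delta = 0.02791 m = 27.91 mm
Final answer: delta = 27.91 mm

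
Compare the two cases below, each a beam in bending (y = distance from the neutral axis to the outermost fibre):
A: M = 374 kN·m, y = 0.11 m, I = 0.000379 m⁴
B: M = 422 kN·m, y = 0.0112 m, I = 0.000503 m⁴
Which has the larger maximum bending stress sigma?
Model: a beam in bending (y = distance from the neutral axis to the outermost fibre), so sigma = (M·y) / I (SI units).
  A: sigma = (374000 × 0.11) / 0.000379 = 1.085 × 10⁸ Pa = 108.5 MPa
  B: sigma = (422000 × 0.0112) / 0.000503 = 9.396 × 10⁶ Pa = 9.396 MPa
108.5 MPa > 9.396 MPa, so A is larger.
Final answer: A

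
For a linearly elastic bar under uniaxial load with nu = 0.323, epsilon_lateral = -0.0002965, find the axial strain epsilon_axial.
Model: a linearly elastic bar under uniaxial load, so epsilon_lateral = -nu·epsilon_axial.
Solve for epsilon_axial: epsilon_axial = -epsilon_lateral / nu.
Substitute:
  epsilon_axial = -(-0.0002965) / 0.323
  epsilon_axial = 0.000918
Final answer: epsilon_axial = 0.000918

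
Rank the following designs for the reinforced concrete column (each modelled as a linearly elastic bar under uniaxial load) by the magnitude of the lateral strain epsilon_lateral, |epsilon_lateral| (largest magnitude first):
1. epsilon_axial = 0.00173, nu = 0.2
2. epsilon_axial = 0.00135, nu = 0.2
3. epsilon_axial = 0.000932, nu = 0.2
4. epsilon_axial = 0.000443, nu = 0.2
Model: a linearly elastic bar under uniaxial load, so epsilon_lateral = -nu·epsilon_axial (SI units).
  Case 1: epsilon_lateral = -(0.2 × 0.00173) = -0.000346
  Case 2: epsilon_lateral = -(0.2 × 0.00135) = -0.00027
  Case 3: epsilon_lateral = -(0.2 × 0.000932) = -0.0001864
  Case 4: epsilon_lateral = -(0.2 × 0.000443) = -8.86 × 10⁻⁵
Ordering by |epsilon_lateral|: 0.000346 (case 1) > 0.00027 (case 2) > 0.0001864 (case 3) > 8.86 × 10⁻⁵ (case 4)
Final answer: 1, 2, 3, 4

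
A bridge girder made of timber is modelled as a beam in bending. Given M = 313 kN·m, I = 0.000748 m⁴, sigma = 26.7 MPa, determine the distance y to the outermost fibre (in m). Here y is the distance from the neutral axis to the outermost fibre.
Model: a beam in bending, so sigma = (M·y) / I.
Solve for y: y = (sigma·I) / M.
Convert to SI units:
  M = 313 kN·m = 313000 N·m
  sigma = 26.7 MPa = 2.67 × 10⁷ Pa
Substitute:
  y = ((2.67 × 10⁷) × 0.000748) / 313000
  y = 0.06381 m
Final answer: y = 0.06381 m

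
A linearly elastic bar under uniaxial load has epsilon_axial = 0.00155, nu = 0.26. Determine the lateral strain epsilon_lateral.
Model: a linearly elastic bar under uniaxial load, so epsilon_lateral = -nu·epsilon_axial.
Substitute:
  epsilon_lateral = -(0.26 × 0.00155)
  epsilon_lateral = -0.000403
Final answer: epsilon_lateral = -0.000403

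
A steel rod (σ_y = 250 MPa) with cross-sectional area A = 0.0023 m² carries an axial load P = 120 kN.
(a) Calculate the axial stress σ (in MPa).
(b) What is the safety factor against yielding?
(a) Axial stress σ = P/A. Convert P = 120 kN = 120000 N.
  σ = 120000 / 0.0023 = 5.217 × 10⁷ Pa = 52.17 MPa
(b) Safety factor SF = σ_y/σ = 250 / 52.17 = 4.792
Final answer: (a) σ = 52.17 MPa, (b) SF = 4.792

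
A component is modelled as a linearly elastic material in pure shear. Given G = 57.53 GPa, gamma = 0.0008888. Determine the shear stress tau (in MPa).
Model: a linearly elastic material in pure shear, so tau = G·gamma.
Convert to SI units:
  G = 57.53 GPa = 5.753 × 10¹⁰ Pa
Substitute:
  tau = (5.753 × 10¹⁰) × 0.0008888
  tau = 5.113 × 10⁷ Pa
Convert: tau = 5.113 × 10⁷ Pa = 51.13 MPa
Final answer: tau = 51.13 MPa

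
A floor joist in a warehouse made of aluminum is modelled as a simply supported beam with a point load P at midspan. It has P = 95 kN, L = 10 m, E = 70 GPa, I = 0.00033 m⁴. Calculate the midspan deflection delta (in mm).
Model: a simply supported beam with a point load P at midspan, so delta = (P·L^3) / (48·E·I).
Convert to SI units:
  P = 95 kN = 95000 N
  E = 70 GPa = 7 × 10¹⁰ Pa
Substitute:
  delta = (95000 × 10^3) / (48 × (7 × 10¹⁰) × 0.00033)
  delta = 0.08568 m
Convert: delta = 0.08568 m = 85.68 mm
Final answer: delta = 85.68 mm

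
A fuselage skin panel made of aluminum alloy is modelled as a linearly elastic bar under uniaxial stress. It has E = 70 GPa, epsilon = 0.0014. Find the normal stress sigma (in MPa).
Model: a linearly elastic bar under uniaxial stress, so sigma = E·epsilon.
Convert to SI units:
  E = 70 GPa = 7 × 10¹⁰ Pa
Substitute:
  sigma = (7 × 10¹⁰) × 0.0014
  sigma = 9.8 × 10⁷ Pa
Convert: sigma = 9.8 × 10⁷ Pa = 98 MPa
Final answer: sigma = 98 MPa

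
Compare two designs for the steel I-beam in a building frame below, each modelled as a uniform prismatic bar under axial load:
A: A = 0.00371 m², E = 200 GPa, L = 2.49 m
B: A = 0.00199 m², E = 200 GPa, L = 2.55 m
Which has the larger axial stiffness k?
Model: a uniform prismatic bar under axial load, so k = (A·E) / L (SI units).
  A: k = (0.00371 × (2 × 10¹¹)) / 2.49 = 2.98 × 10⁸ N/m = 298 MN/m
  B: k = (0.00199 × (2 × 10¹¹)) / 2.55 = 1.561 × 10⁸ N/m = 156.1 MN/m
298 MN/m > 156.1 MN/m, so A is larger.
Final answer: A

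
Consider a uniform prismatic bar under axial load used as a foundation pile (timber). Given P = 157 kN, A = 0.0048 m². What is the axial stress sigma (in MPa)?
Model: a uniform prismatic bar under axial load, so sigma = P / A.
Convert to SI units:
  P = 157 kN = 157000 N
Substitute:
  sigma = 157000 / 0.0048
  sigma = 3.271 × 10⁷ Pa
Convert: sigma = 3.271 × 10⁷ Pa = 32.71 MPa
Final answer: sigma = 32.71 MPa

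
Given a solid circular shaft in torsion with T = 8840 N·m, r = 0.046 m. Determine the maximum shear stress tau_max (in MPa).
Model: a solid circular shaft in torsion, so tau_max = (2·T) / (π·r^3).
Substitute:
  tau_max = (2 × 8840) / (π × 0.046^3)
  tau_max = 5.782 × 10⁷ Pa
Convert: tau_max = 5.782 × 10⁷ Pa = 57.82 MPa
Final answer: tau_max = 57.82 MPa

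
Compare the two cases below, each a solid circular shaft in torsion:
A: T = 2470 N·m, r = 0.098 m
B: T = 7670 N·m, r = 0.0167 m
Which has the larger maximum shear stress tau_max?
Model: a solid circular shaft in torsion, so tau_max = (2·T) / (π·r^3) (SI units).
  A: tau_max = (2 × 2470) / (π × 0.098^3) = 1.671 × 10⁶ Pa = 1.671 MPa
  B: tau_max = (2 × 7670) / (π × 0.0167^3) = 1.048 × 10⁹ Pa = 1048 MPa
1048 MPa > 1.671 MPa, so B is larger.
Final answer: B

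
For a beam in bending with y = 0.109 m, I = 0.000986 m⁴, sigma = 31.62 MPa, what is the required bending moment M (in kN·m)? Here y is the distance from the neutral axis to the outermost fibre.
Model: a beam in bending, so sigma = (M·y) / I.
Solve for M: M = (sigma·I) / y.
Convert to SI units:
  sigma = 31.62 MPa = 3.162 × 10⁷ Pa
Substitute:
  M = ((3.162 × 10⁷) × 0.000986) / 0.109
  M = 286000 N·m
Convert: M = 286000 N·m = 286 kN·m
Final answer: M = 286 kN·m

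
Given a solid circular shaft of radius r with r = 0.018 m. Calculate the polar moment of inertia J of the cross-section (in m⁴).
Model: a solid circular shaft of radius r, so J = (π·r^4) / 2.
Substitute:
  J = (π × 0.018^4) / 2
  J = 1.649 × 10⁻⁷ m⁴
Final answer: J = 1.649 × 10⁻⁷ m⁴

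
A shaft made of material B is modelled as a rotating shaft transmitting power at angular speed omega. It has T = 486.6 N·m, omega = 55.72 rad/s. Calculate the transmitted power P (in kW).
Model: a rotating shaft transmitting power at angular speed omega, so P = T·omega.
Substitute:
  P = 486.6 × 55.72
  P = 27110 W
Convert: P = 27110 W = 27.11 kW
Final answer: P = 27.11 kW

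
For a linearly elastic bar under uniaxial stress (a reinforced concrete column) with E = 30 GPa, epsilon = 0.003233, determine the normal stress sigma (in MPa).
Model: a linearly elastic bar under uniaxial stress, so epsilon = sigma / E.
Solve for sigma: sigma = epsilon·E.
Convert to SI units:
  E = 30 GPa = 3 × 10¹⁰ Pa
Substitute:
  sigma = 0.003233 × (3 × 10¹⁰)
  sigma = 9.699 × 10⁷ Pa
Convert: sigma = 9.699 × 10⁷ Pa = 96.99 MPa
Final answer: sigma = 96.99 MPa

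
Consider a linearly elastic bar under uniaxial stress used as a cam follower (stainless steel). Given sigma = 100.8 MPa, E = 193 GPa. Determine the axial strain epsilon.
Model: a linearly elastic bar under uniaxial stress, so epsilon = sigma / E.
Convert to SI units:
  sigma = 100.8 MPa = 1.008 × 10⁸ Pa
  E = 193 GPa = 1.93 × 10¹¹ Pa
Substitute:
  epsilon = (1.008 × 10⁸) / (1.93 × 10¹¹)
  epsilon = 0.0005223
Final answer: epsilon = 0.0005223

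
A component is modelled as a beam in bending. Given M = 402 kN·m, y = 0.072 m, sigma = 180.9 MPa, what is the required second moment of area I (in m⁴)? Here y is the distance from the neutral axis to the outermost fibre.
Model: a beam in bending, so sigma = (M·y) / I.
Solve for I: I = (M·y) / sigma.
Convert to SI units:
  M = 402 kN·m = 402000 N·m
  sigma = 180.9 MPa = 1.809 × 10⁸ Pa
Substitute:
  I = (402000 × 0.072) / (1.809 × 10⁸)
  I = 0.00016 m⁴
Final answer: I = 0.00016 m⁴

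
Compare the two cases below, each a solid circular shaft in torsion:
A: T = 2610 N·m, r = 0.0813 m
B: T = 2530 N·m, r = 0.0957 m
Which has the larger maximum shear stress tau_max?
Model: a solid circular shaft in torsion, so tau_max = (2·T) / (π·r^3) (SI units).
  A: tau_max = (2 × 2610) / (π × 0.0813^3) = 3.092 × 10⁶ Pa = 3.092 MPa
  B: tau_max = (2 × 2530) / (π × 0.0957^3) = 1.838 × 10⁶ Pa = 1.838 MPa
3.092 MPa > 1.838 MPa, so A is larger.
Final answer: A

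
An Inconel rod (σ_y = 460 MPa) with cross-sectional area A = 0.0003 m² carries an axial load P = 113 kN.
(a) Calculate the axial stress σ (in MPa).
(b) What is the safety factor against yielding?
(a) Axial stress σ = P/A. Convert P = 113 kN = 113000 N.
  σ = 113000 / 0.0003 = 3.767 × 10⁸ Pa = 376.7 MPa
(b) Safety factor SF = σ_y/σ = 460 / 376.7 = 1.221
Final answer: (a) σ = 376.7 MPa, (b) SF = 1.221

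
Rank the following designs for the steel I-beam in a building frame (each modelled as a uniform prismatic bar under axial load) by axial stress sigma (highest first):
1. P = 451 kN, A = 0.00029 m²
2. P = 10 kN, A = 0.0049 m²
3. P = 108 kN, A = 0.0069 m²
Model: a uniform prismatic bar under axial load, so sigma = P / A (SI units).
  Case 1: sigma = 451000 / 0.00029 = 1.555 × 10⁹ Pa = 1555 MPa
  Case 2: sigma = 10000 / 0.0049 = 2.041 × 10⁶ Pa = 2.041 MPa
  Case 3: sigma = 108000 / 0.0069 = 1.565 × 10⁷ Pa = 15.65 MPa
Ordering: 1555 MPa (case 1) > 15.65 MPa (case 3) > 2.041 MPa (case 2)
Final answer: 1, 3, 2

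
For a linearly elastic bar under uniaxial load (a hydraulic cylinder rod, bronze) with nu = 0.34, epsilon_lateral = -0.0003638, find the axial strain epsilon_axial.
Model: a linearly elastic bar under uniaxial load, so epsilon_lateral = -nu·epsilon_axial.
Solve for epsilon_axial: epsilon_axial = -epsilon_lateral / nu.
Substitute:
  epsilon_axial = -(-0.0003638) / 0.34
  epsilon_axial = 0.00107
Final answer: epsilon_axial = 0.00107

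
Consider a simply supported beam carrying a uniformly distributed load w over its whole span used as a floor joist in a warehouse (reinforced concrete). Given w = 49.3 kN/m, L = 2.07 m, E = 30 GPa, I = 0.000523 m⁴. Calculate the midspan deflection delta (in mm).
Model: a simply supported beam carrying a uniformly distributed load w over its whole span, so delta = (5·w·L^4) / (384·E·I).
Convert to SI units:
  w = 49.3 kN/m = 49300 N/m
  E = 30 GPa = 3 × 10¹⁰ Pa
Substitute:
  delta = (5 × 49300 × 2.07^4) / (384 × (3 × 10¹⁰) × 0.000523)
  delta = 0.0007512 m
Convert: delta = 0.0007512 m = 0.7512 mm
Final answer: delta = 0.7512 mm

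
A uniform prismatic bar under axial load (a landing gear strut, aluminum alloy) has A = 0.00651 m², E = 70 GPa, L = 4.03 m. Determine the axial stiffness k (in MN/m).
Model: a uniform prismatic bar under axial load, so k = (A·E) / L.
Convert to SI units:
  E = 70 GPa = 7 × 10¹⁰ Pa
Substitute:
  k = (0.00651 × (7 × 10¹⁰)) / 4.03
  k = 1.131 × 10⁸ N/m
Convert: k = 1.131 × 10⁸ N/m = 113.1 MN/m
Final answer: k = 113.1 MN/m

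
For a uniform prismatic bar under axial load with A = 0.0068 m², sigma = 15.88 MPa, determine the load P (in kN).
Model: a uniform prismatic bar under axial load, so sigma = P / A.
Solve for P: P = sigma·A.
Convert to SI units:
  sigma = 15.88 MPa = 1.588 × 10⁷ Pa
Substitute:
  P = (1.588 × 10⁷) × 0.0068
  P = 108000 N
Convert: P = 108000 N = 108 kN
Final answer: P = 108 kN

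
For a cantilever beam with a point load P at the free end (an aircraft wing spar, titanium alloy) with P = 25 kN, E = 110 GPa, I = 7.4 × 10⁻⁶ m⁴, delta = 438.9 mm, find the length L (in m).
Model: a cantilever beam with a point load P at the free end, so delta = (P·L^3) / (3·E·I).
Solve for L: L = ((3·delta·E·I) / P)^(1/3).
Convert to SI units:
  P = 25 kN = 25000 N
  E = 110 GPa = 1.1 × 10¹¹ Pa
  delta = 438.9 mm = 0.4389 m
Substitute:
  L = ((3 × 0.4389 × (1.1 × 10¹¹) × (7.4 × 10⁻⁶)) / 25000)^(1/3)
  L = 3.5 m
Final answer: L = 3.5 m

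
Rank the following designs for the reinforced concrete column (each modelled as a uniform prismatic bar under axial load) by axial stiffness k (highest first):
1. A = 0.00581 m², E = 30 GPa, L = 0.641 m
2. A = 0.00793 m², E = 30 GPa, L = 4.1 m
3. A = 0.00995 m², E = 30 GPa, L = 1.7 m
Model: a uniform prismatic bar under axial load, so k = (A·E) / L (SI units).
  Case 1: k = (0.00581 × (3 × 10¹⁰)) / 0.641 = 2.719 × 10⁸ N/m = 271.9 MN/m
  Case 2: k = (0.00793 × (3 × 10¹⁰)) / 4.1 = 5.802 × 10⁷ N/m = 58.02 MN/m
  Case 3: k = (0.00995 × (3 × 10¹⁰)) / 1.7 = 1.756 × 10⁸ N/m = 175.6 MN/m
Ordering: 271.9 MN/m (case 1) > 175.6 MN/m (case 3) > 58.02 MN/m (case 2)
Final answer: 1, 3, 2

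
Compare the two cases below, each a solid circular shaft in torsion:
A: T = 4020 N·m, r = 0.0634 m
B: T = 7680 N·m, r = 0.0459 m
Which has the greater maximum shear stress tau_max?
Model: a solid circular shaft in torsion, so tau_max = (2·T) / (π·r^3) (SI units).
  A: tau_max = (2 × 4020) / (π × 0.0634^3) = 1.004 × 10⁷ Pa = 10.04 MPa
  B: tau_max = (2 × 7680) / (π × 0.0459^3) = 5.056 × 10⁷ Pa = 50.56 MPa
50.56 MPa > 10.04 MPa, so B is larger.
Final answer: B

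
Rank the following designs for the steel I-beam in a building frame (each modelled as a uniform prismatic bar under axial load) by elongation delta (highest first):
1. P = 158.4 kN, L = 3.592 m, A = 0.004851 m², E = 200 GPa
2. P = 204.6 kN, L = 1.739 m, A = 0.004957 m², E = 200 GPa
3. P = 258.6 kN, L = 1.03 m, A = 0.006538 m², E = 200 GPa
Model: a uniform prismatic bar under axial load, so delta = (P·L) / (A·E) (SI units).
  Case 1: delta = (158400 × 3.592) / (0.004851 × (2 × 10¹¹)) = 0.0005864 m = 0.5864 mm
  Case 2: delta = (204600 × 1.739) / (0.004957 × (2 × 10¹¹)) = 0.0003589 m = 0.3589 mm
  Case 3: delta = (258600 × 1.03) / (0.006538 × (2 × 10¹¹)) = 0.0002037 m = 0.2037 mm
Ordering: 0.5864 mm (case 1) > 0.3589 mm (case 2) > 0.2037 mm (case 3)
Final answer: 1, 2, 3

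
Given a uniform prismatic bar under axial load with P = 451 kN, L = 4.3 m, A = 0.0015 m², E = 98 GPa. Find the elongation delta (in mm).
Model: a uniform prismatic bar under axial load, so delta = (P·L) / (A·E).
Convert to SI units:
  P = 451 kN = 451000 N
  E = 98 GPa = 9.8 × 10¹⁰ Pa
Substitute:
  delta = (451000 × 4.3) / (0.0015 × (9.8 × 10¹⁰))
  delta = 0.01319 m
Convert: delta = 0.01319 m = 13.19 mm
Final answer: delta = 13.19 mm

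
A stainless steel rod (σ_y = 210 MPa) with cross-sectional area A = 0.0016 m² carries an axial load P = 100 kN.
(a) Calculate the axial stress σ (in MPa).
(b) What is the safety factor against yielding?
(a) Axial stress σ = P/A. Convert P = 100 kN = 100000 N.
  σ = 100000 / 0.0016 = 6.25 × 10⁷ Pa = 62.5 MPa
(b) Safety factor SF = σ_y/σ = 210 / 62.5 = 3.36
Final answer: (a) σ = 62.5 MPa, (b) SF = 3.36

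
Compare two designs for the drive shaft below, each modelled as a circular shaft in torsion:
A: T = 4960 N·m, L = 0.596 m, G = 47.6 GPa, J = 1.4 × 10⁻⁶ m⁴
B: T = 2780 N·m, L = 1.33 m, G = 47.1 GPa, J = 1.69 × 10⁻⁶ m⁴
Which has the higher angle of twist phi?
Model: a circular shaft in torsion, so phi = (T·L) / (G·J) (SI units).
  A: phi = (4960 × 0.596) / ((4.76 × 10¹⁰) × (1.4 × 10⁻⁶)) = 0.04436 rad = 2.542°
  B: phi = (2780 × 1.33) / ((4.71 × 10¹⁰) × (1.69 × 10⁻⁶)) = 0.04645 rad = 2.661°
2.661° > 2.542°, so B is larger.
Final answer: B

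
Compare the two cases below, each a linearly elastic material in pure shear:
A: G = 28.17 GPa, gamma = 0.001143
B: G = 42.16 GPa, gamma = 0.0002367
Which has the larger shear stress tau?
Model: a linearly elastic material in pure shear, so tau = G·gamma (SI units).
  A: tau = (2.817 × 10¹⁰) × 0.001143 = 3.22 × 10⁷ Pa = 32.2 MPa
  B: tau = (4.216 × 10¹⁰) × 0.0002367 = 9.979 × 10⁶ Pa = 9.979 MPa
32.2 MPa > 9.979 MPa, so A is larger.
Final answer: A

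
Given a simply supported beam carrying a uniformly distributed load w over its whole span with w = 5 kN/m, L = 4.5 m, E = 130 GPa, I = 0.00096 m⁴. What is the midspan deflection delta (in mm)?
Model: a simply supported beam carrying a uniformly distributed load w over its whole span, so delta = (5·w·L^4) / (384·E·I).
Convert to SI units:
  w = 5 kN/m = 5000 N/m
  E = 130 GPa = 1.3 × 10¹¹ Pa
Substitute:
  delta = (5 × 5000 × 4.5^4) / (384 × (1.3 × 10¹¹) × 0.00096)
  delta = 0.0002139 m
Convert: delta = 0.0002139 m = 0.2139 mm
Final answer: delta = 0.2139 mm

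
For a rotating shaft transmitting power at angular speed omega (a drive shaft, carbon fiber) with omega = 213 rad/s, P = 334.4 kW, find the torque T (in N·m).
Model: a rotating shaft transmitting power at angular speed omega, so P = T·omega.
Solve for T: T = P / omega.
Convert to SI units:
  P = 334.4 kW = 334400 W
Substitute:
  T = 334400 / 213
  T = 1570 N·m
Final answer: T = 1570 N·m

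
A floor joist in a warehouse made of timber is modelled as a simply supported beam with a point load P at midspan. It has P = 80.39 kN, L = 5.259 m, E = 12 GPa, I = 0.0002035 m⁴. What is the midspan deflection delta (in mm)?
Model: a simply supported beam with a point load P at midspan, so delta = (P·L^3) / (48·E·I).
Convert to SI units:
  P = 80.39 kN = 80390 N
  E = 12 GPa = 1.2 × 10¹⁰ Pa
Substitute:
  delta = (80390 × 5.259^3) / (48 × (1.2 × 10¹⁰) × 0.0002035)
  delta = 0.09975 m
Convert: delta = 0.09975 m = 99.75 mm
Final answer: delta = 99.75 mm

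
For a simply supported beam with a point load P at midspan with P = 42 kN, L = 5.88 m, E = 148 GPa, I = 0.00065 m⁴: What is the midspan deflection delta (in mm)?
Model: a simply supported beam with a point load P at midspan, so delta = (P·L^3) / (48·E·I).
Convert to SI units:
  P = 42 kN = 42000 N
  E = 148 GPa = 1.48 × 10¹¹ Pa
Substitute:
  delta = (42000 × 5.88^3) / (48 × (1.48 × 10¹¹) × 0.00065)
  delta = 0.001849 m
Convert: delta = 0.001849 m = 1.849 mm
Final answer: delta = 1.849 mm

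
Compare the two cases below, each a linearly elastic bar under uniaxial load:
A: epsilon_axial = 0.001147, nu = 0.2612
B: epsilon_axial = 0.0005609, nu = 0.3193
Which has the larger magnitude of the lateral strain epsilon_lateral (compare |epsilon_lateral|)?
Model: a linearly elastic bar under uniaxial load, so epsilon_lateral = -nu·epsilon_axial (SI units).
  A: epsilon_lateral = -(0.2612 × 0.001147) = -0.0002996
  B: epsilon_lateral = -(0.3193 × 0.0005609) = -0.0001791
|epsilon_lateral|: A = 0.0002996, B = 0.0001791, so A is larger in magnitude.
Final answer: A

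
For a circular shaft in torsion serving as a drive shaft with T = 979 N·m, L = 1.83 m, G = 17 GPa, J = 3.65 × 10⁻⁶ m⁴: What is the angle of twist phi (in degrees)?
Model: a circular shaft in torsion, so phi = (T·L) / (G·J).
Convert to SI units:
  G = 17 GPa = 1.7 × 10¹⁰ Pa
Substitute:
  phi = (979 × 1.83) / ((1.7 × 10¹⁰) × (3.65 × 10⁻⁶))
  phi = 0.02887 rad
Convert to degrees: phi = 0.02887 × 180/π = 1.654°
Final answer: phi = 1.654°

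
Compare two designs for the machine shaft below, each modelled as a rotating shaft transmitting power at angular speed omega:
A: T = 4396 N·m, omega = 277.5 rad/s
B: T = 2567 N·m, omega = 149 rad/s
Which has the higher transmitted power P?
Model: a rotating shaft transmitting power at angular speed omega, so P = T·omega (SI units).
  A: P = 4396 × 277.5 = 1.22 × 10⁶ W = 1220 kW
  B: P = 2567 × 149 = 382500 W = 382.5 kW
1220 kW > 382.5 kW, so A is larger.
Final answer: A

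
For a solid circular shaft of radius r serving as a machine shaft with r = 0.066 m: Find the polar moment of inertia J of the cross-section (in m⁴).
Model: a solid circular shaft of radius r, so J = (π·r^4) / 2.
Substitute:
  J = (π × 0.066^4) / 2
  J = 2.981 × 10⁻⁵ m⁴
Final answer: J = 2.981 × 10⁻⁵ m⁴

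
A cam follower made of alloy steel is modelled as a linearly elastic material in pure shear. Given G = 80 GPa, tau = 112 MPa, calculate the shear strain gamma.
Model: a linearly elastic material in pure shear, so tau = G·gamma.
Solve for gamma: gamma = tau / G.
Convert to SI units:
  G = 80 GPa = 8 × 10¹⁰ Pa
  tau = 112 MPa = 1.12 × 10⁸ Pa
Substitute:
  gamma = (1.12 × 10⁸) / (8 × 10¹⁰)
  gamma = 0.0014
Final answer: gamma = 0.0014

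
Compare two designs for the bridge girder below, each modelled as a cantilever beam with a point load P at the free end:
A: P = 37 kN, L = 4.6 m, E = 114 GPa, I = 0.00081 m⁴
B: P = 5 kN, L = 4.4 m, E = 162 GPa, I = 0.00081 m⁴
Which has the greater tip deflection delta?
Model: a cantilever beam with a point load P at the free end, so delta = (P·L^3) / (3·E·I) (SI units).
  A: delta = (37000 × 4.6^3) / (3 × (1.14 × 10¹¹) × 0.00081) = 0.013 m = 13 mm
  B: delta = (5000 × 4.4^3) / (3 × (1.62 × 10¹¹) × 0.00081) = 0.001082 m = 1.082 mm
13 mm > 1.082 mm, so A is larger.
Final answer: A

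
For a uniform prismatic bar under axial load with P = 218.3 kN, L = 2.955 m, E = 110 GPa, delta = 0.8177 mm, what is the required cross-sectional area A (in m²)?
Model: a uniform prismatic bar under axial load, so delta = (P·L) / (A·E).
Solve for A: A = (P·L) / (delta·E).
Convert to SI units:
  P = 218.3 kN = 218300 N
  E = 110 GPa = 1.1 × 10¹¹ Pa
  delta = 0.8177 mm = 0.0008177 m
Substitute:
  A = (218300 × 2.955) / (0.0008177 × (1.1 × 10¹¹))
  A = 0.007172 m²
Final answer: A = 0.007172 m²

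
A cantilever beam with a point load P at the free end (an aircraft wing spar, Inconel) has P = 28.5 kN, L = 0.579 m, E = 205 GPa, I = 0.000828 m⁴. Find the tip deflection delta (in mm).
Model: a cantilever beam with a point load P at the free end, so delta = (P·L^3) / (3·E·I).
Convert to SI units:
  P = 28.5 kN = 28500 N
  E = 205 GPa = 2.05 × 10¹¹ Pa
Substitute:
  delta = (28500 × 0.579^3) / (3 × (2.05 × 10¹¹) × 0.000828)
  delta = 1.086 × 10⁻⁵ m
Convert: delta = 1.086 × 10⁻⁵ m = 0.01086 mm
Final answer: delta = 0.01086 mm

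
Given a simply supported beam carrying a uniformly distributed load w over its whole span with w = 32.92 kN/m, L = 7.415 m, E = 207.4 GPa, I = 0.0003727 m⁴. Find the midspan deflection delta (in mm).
Model: a simply supported beam carrying a uniformly distributed load w over its whole span, so delta = (5·w·L^4) / (384·E·I).
Convert to SI units:
  w = 32.92 kN/m = 32920 N/m
  E = 207.4 GPa = 2.074 × 10¹¹ Pa
Substitute:
  delta = (5 × 32920 × 7.415^4) / (384 × (2.074 × 10¹¹) × 0.0003727)
  delta = 0.01676 m
Convert: delta = 0.01676 m = 16.76 mm
Final answer: delta = 16.76 mm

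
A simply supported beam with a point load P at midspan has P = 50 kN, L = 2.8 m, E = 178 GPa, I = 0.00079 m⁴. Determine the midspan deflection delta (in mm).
Model: a simply supported beam with a point load P at midspan, so delta = (P·L^3) / (48·E·I).
Convert to SI units:
  P = 50 kN = 50000 N
  E = 178 GPa = 1.78 × 10¹¹ Pa
Substitute:
  delta = (50000 × 2.8^3) / (48 × (1.78 × 10¹¹) × 0.00079)
  delta = 0.0001626 m
Convert: delta = 0.0001626 m = 0.1626 mm
Final answer: delta = 0.1626 mm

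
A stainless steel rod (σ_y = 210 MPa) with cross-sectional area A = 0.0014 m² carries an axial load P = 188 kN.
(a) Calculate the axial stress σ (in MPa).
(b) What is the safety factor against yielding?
(a) Axial stress σ = P/A. Convert P = 188 kN = 188000 N.
  σ = 188000 / 0.0014 = 1.343 × 10⁸ Pa = 134.3 MPa
(b) Safety factor SF = σ_y/σ = 210 / 134.3 = 1.564
Final answer: (a) σ = 134.3 MPa, (b) SF = 1.564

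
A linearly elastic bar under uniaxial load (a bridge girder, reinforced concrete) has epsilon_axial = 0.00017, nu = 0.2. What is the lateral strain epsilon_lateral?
Model: a linearly elastic bar under uniaxial load, so epsilon_lateral = -nu·epsilon_axial.
Substitute:
  epsilon_lateral = -(0.2 × 0.00017)
  epsilon_lateral = -3.4 × 10⁻⁵
Final answer: epsilon_lateral = -3.4 × 10⁻⁵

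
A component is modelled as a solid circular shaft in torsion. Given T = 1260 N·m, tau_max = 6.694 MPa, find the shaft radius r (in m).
Model: a solid circular shaft in torsion, so tau_max = (2·T) / (π·r^3).
Solve for r: r = ((2·T) / (π·tau_max))^(1/3).
Convert to SI units:
  tau_max = 6.694 MPa = 6.694 × 10⁶ Pa
Substitute:
  r = ((2 × 1260) / (π × (6.694 × 10⁶)))^(1/3)
  r = 0.0493 m
Final answer: r = 0.0493 m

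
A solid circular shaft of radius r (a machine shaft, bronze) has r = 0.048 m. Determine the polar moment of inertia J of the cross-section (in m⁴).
Model: a solid circular shaft of radius r, so J = (π·r^4) / 2.
Substitute:
  J = (π × 0.048^4) / 2
  J = 8.338 × 10⁻⁶ m⁴
Final answer: J = 8.338 × 10⁻⁶ m⁴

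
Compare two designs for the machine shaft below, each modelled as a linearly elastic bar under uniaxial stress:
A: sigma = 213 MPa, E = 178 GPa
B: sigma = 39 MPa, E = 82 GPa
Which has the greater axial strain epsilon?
Model: a linearly elastic bar under uniaxial stress, so epsilon = sigma / E (SI units).
  A: epsilon = (2.13 × 10⁸) / (1.78 × 10¹¹) = 0.001197
  B: epsilon = (3.9 × 10⁷) / (8.2 × 10¹⁰) = 0.0004756
0.001197 > 0.0004756, so A is larger.
Final answer: A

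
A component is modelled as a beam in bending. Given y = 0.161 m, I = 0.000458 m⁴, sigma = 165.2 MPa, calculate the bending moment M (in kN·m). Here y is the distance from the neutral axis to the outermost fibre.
Model: a beam in bending, so sigma = (M·y) / I.
Solve for M: M = (sigma·I) / y.
Convert to SI units:
  sigma = 165.2 MPa = 1.652 × 10⁸ Pa
Substitute:
  M = ((1.652 × 10⁸) × 0.000458) / 0.161
  M = 469900 N·m
Convert: M = 469900 N·m = 469.9 kN·m
Final answer: M = 469.9 kN·m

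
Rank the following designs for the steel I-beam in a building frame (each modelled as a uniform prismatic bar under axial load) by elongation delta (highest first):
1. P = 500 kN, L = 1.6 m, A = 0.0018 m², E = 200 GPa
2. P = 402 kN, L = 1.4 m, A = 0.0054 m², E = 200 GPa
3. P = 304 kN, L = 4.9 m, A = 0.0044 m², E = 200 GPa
Model: a uniform prismatic bar under axial load, so delta = (P·L) / (A·E) (SI units).
  Case 1: delta = (500000 × 1.6) / (0.0018 × (2 × 10¹¹)) = 0.002222 m = 2.222 mm
  Case 2: delta = (402000 × 1.4) / (0.0054 × (2 × 10¹¹)) = 0.0005211 m = 0.5211 mm
  Case 3: delta = (304000 × 4.9) / (0.0044 × (2 × 10¹¹)) = 0.001693 m = 1.693 mm
Ordering: 2.222 mm (case 1) > 1.693 mm (case 3) > 0.5211 mm (case 2)
Final answer: 1, 3, 2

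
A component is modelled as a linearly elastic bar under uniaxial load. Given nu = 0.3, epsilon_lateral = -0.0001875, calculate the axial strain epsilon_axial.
Model: a linearly elastic bar under uniaxial load, so epsilon_lateral = -nu·epsilon_axial.
Solve for epsilon_axial: epsilon_axial = -epsilon_lateral / nu.
Substitute:
  epsilon_axial = -(-0.0001875) / 0.3
  epsilon_axial = 0.000625
Final answer: epsilon_axial = 0.000625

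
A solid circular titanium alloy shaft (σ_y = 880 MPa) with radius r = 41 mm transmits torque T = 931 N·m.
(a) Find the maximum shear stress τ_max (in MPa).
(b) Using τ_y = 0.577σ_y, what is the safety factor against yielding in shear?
(a) For a solid circular shaft, τ_max = T·r/J with J = π·r^4/2, i.e. τ_max = 2·T / (π·r^3). Convert r = 41 mm = 0.041 m.
  τ_max = (2 × 931) / (π × 0.041^3) = 8.6 × 10⁶ Pa = 8.6 MPa
(b) τ_y = 0.577 × 880 = 507.76 MPa
  SF = τ_y/τ_max = 507.76 / 8.6 = 59.04
Final answer: (a) τ_max = 8.6 MPa, (b) SF = 59.04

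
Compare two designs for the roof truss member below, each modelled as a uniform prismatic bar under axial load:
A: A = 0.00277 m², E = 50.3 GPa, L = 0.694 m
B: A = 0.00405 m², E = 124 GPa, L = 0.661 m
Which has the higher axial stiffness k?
Model: a uniform prismatic bar under axial load, so k = (A·E) / L (SI units).
  A: k = (0.00277 × (5.03 × 10¹⁰)) / 0.694 = 2.008 × 10⁸ N/m = 200.8 MN/m
  B: k = (0.00405 × (1.24 × 10¹¹)) / 0.661 = 7.598 × 10⁸ N/m = 759.8 MN/m
759.8 MN/m > 200.8 MN/m, so B is larger.
Final answer: B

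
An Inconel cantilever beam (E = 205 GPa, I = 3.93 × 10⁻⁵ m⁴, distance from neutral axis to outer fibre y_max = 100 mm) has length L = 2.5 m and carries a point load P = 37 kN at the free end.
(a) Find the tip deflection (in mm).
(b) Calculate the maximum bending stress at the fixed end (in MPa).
(a) Tip deflection of a cantilever with an end point load: δ = P·L^3 / (3·E·I). Convert P = 37 kN = 37000 N, E = 205 GPa = 2.05 × 10¹¹ Pa.
  δ = (37000 × 2.5^3) / (3 × (2.05 × 10¹¹) × (3.93 × 10⁻⁵)) = 0.02392 m = 23.92 mm
(b) Maximum bending moment at the fixed end: M = P·L = 37000 × 2.5 = 92500 N·m. Convert y_max = 100 mm = 0.1 m.
  σ = M·y_max / I = (92500 × 0.1) / (3.93 × 10⁻⁵) = 2.354 × 10⁸ Pa = 235.4 MPa
Final answer: (a) δ = 23.92 mm, (b) σ = 235.4 MPa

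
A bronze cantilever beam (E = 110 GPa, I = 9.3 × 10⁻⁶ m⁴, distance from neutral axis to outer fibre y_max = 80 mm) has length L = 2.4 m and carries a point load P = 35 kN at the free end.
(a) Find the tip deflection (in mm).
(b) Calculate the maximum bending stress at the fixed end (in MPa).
(a) Tip deflection of a cantilever with an end point load: δ = P·L^3 / (3·E·I). Convert P = 35 kN = 35000 N, E = 110 GPa = 1.1 × 10¹¹ Pa.
  δ = (35000 × 2.4^3) / (3 × (1.1 × 10¹¹) × (9.3 × 10⁻⁶)) = 0.1577 m = 157.7 mm
(b) Maximum bending moment at the fixed end: M = P·L = 35000 × 2.4 = 84000 N·m. Convert y_max = 80 mm = 0.08 m.
  σ = M·y_max / I = (84000 × 0.08) / (9.3 × 10⁻⁶) = 7.226 × 10⁸ Pa = 722.6 MPa
Final answer: (a) δ = 157.7 mm, (b) σ = 722.6 MPa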